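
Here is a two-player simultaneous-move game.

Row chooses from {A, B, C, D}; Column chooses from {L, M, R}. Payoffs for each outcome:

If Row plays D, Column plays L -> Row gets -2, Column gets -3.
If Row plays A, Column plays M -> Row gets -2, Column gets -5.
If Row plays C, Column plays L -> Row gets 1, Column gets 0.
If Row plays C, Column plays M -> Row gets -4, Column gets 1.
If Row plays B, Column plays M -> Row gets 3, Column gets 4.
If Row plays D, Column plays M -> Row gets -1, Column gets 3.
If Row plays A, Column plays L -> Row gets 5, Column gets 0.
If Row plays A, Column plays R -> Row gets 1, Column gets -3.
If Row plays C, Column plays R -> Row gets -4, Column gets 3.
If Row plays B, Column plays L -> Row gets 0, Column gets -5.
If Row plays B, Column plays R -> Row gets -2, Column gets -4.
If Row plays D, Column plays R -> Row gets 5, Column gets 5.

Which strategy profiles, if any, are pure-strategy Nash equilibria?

Mark each player's best response to every combination of opponents' strategies; a profile where every player is best-responding is a pure Nash equilibrium.
Row against L: payoffs 5, 0, 1, -2 → best response A.
Row against M: payoffs -2, 3, -4, -1 → best response B.
Row against R: payoffs 1, -2, -4, 5 → best response D.
Column against A: payoffs 0, -5, -3 → best response L.
Column against B: payoffs -5, 4, -4 → best response M.
Column against C: payoffs 0, 1, 3 → best response R.
Column against D: payoffs -3, 3, 5 → best response R.
Mutual best responses: (A, L); (B, M); (D, R).

Pure-strategy Nash equilibria: (A, L) and (B, M) and (D, R)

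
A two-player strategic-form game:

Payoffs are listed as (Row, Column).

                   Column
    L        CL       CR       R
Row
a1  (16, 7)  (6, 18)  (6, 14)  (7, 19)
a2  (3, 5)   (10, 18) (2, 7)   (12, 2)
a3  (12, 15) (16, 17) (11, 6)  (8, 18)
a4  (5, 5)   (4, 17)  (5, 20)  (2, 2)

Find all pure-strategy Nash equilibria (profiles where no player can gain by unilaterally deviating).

There is no pure-strategy Nash equilibrium.

For each player, find the best response to each opponent profile; mutual best responses are the pure NE.
Row against L: payoffs 16, 3, 12, 5 → best response a1.
Row against CL: payoffs 6, 10, 16, 4 → best response a3.
Row against CR: payoffs 6, 2, 11, 5 → best response a3.
Row against R: payoffs 7, 12, 8, 2 → best response a2.
Column against a1: payoffs 7, 18, 14, 19 → best response R.
Column against a2: payoffs 5, 18, 7, 2 → best response CL.
Column against a3: payoffs 15, 17, 6, 18 → best response R.
Column against a4: payoffs 5, 17, 20, 2 → best response CR.
No profile is a mutual best response for all players.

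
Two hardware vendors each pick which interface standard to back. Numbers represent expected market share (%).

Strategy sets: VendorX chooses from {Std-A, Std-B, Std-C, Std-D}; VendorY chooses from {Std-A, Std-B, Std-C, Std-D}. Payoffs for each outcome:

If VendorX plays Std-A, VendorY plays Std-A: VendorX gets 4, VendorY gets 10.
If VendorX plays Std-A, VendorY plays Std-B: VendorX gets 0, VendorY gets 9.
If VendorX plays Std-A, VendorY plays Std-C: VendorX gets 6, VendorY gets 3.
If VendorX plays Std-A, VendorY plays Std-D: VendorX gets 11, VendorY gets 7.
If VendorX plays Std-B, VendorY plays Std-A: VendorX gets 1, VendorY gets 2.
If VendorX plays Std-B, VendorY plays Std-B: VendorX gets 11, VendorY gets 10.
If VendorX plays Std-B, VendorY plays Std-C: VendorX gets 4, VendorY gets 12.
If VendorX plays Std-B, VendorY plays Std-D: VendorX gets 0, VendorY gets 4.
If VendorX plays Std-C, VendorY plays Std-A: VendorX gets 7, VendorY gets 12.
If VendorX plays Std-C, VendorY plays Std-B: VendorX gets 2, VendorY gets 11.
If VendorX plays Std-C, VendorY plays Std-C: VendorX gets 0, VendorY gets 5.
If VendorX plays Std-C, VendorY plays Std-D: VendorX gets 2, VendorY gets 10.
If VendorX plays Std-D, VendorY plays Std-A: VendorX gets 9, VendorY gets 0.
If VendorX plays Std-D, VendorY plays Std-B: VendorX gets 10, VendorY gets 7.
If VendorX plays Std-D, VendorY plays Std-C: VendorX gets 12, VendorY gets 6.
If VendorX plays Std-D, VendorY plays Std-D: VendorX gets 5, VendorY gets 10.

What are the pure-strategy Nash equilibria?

For each strategy profile, look for a profitable unilateral deviation.
(Std-A, Std-A): VendorX can switch to Std-C (4 → 7). Not NE.
(Std-A, Std-B): VendorX can switch to Std-B (0 → 11). Not NE.
(Std-A, Std-C): VendorX can switch to Std-D (6 → 12). Not NE.
(Std-A, Std-D): VendorY can switch to Std-A (7 → 10). Not NE.
(Std-B, Std-A): VendorX can switch to Std-A (1 → 4). Not NE.
(Std-B, Std-B): VendorY can switch to Std-C (10 → 12). Not NE.
(Std-B, Std-C): VendorX can switch to Std-A (4 → 6). Not NE.
(Std-B, Std-D): VendorX can switch to Std-A (0 → 11). Not NE.
(The remaining 8 profiles each have a profitable deviation by the same check.)

There is no pure-strategy Nash equilibrium.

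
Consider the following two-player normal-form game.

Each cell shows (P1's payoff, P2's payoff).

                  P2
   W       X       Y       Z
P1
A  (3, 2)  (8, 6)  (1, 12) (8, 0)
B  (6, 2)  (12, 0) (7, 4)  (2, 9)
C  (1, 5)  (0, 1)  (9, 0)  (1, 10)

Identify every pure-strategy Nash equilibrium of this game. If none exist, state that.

none

P1 against W: payoffs 3, 6, 1 → best response B.
P1 against X: payoffs 8, 12, 0 → best response B.
P1 against Y: payoffs 1, 7, 9 → best response C.
P1 against Z: payoffs 8, 2, 1 → best response A.
P2 against A: payoffs 2, 6, 12, 0 → best response Y.
P2 against B: payoffs 2, 0, 4, 9 → best response Z.
P2 against C: payoffs 5, 1, 0, 10 → best response Z.
No profile is a mutual best response for all players.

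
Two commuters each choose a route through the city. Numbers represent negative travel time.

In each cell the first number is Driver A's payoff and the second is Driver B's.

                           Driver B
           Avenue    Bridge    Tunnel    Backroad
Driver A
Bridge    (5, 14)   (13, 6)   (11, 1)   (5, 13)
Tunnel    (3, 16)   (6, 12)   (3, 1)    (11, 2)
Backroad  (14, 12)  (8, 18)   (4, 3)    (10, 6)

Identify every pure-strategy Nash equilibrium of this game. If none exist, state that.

none

Driver A against Avenue: payoffs 5, 3, 14 → best response Backroad.
Driver A against Bridge: payoffs 13, 6, 8 → best response Bridge.
Driver A against Tunnel: payoffs 11, 3, 4 → best response Bridge.
Driver A against Backroad: payoffs 5, 11, 10 → best response Tunnel.
Driver B against Bridge: payoffs 14, 6, 1, 13 → best response Avenue.
Driver B against Tunnel: payoffs 16, 12, 1, 2 → best response Avenue.
Driver B against Backroad: payoffs 12, 18, 3, 6 → best response Bridge.
No profile is a mutual best response for all players.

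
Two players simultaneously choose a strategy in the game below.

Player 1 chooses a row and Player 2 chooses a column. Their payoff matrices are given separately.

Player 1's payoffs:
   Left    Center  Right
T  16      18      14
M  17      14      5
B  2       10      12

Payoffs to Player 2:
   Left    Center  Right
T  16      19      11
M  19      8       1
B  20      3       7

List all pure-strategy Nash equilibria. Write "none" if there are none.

Player 1 against Left: payoffs 16, 17, 2 → best response M.
Player 1 against Center: payoffs 18, 14, 10 → best response T.
Player 1 against Right: payoffs 14, 5, 12 → best response T.
Player 2 against T: payoffs 16, 19, 11 → best response Center.
Player 2 against M: payoffs 19, 8, 1 → best response Left.
Player 2 against B: payoffs 20, 3, 7 → best response Left.
Mutual best responses: (T, Center); (M, Left).

(T, Center), (M, Left)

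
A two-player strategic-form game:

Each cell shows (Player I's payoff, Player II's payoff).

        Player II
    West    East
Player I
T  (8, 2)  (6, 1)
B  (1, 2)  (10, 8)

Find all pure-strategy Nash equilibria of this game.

For each player, find the best response to each opponent profile; mutual best responses are the pure NE.
Player I against West: payoffs 8, 1 → best response T.
Player I against East: payoffs 6, 10 → best response B.
Player II against T: payoffs 2, 1 → best response West.
Player II against B: payoffs 2, 8 → best response East.
Mutual best responses: (T, West); (B, East).

The pure Nash equilibria are (T, West) and (B, East).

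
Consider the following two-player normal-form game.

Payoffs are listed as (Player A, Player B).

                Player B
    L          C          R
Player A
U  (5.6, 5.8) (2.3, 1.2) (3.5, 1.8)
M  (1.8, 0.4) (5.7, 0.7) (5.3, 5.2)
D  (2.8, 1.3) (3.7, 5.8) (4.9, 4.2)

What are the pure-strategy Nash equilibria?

Pure-strategy Nash equilibria: (U, L); (M, R)

For each player, find the best response to each opponent profile; mutual best responses are the pure NE.
Player A against L: payoffs 5.6, 1.8, 2.8 → best response U.
Player A against C: payoffs 2.3, 5.7, 3.7 → best response M.
Player A against R: payoffs 3.5, 5.3, 4.9 → best response M.
Player B against U: payoffs 5.8, 1.2, 1.8 → best response L.
Player B against M: payoffs 0.4, 0.7, 5.2 → best response R.
Player B against D: payoffs 1.3, 5.8, 4.2 → best response C.
Mutual best responses: (U, L); (M, R).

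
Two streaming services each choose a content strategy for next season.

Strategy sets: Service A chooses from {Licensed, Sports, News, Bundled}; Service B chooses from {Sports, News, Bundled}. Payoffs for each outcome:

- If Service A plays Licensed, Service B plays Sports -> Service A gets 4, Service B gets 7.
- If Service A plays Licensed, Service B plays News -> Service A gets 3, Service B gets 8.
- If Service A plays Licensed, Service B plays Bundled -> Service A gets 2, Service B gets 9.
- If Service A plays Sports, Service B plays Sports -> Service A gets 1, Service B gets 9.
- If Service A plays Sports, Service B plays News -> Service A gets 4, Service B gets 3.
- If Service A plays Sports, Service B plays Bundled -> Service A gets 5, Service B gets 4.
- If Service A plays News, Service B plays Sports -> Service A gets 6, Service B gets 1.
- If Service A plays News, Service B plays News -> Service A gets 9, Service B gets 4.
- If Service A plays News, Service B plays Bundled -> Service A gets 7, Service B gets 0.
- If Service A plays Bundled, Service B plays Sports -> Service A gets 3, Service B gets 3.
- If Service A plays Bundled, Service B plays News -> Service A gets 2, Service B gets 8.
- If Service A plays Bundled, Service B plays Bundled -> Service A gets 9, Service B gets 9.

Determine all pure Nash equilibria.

(Licensed, Sports): Service A can switch to News (4 → 6). Not NE.
(Licensed, News): Service A can switch to Sports (3 → 4). Not NE.
(Licensed, Bundled): Service A can switch to Sports (2 → 5). Not NE.
(Sports, Sports): Service A can switch to Licensed (1 → 4). Not NE.
(Sports, News): Service A can switch to News (4 → 9). Not NE.
(Sports, Bundled): Service A can switch to News (5 → 7). Not NE.
(News, Sports): Service B can switch to News (1 → 4). Not NE.
(News, News): Service A gets 9, best alternative 4; Service B gets 4, best alternative 1. No profitable deviation — NE.
(News, Bundled): Service A can switch to Bundled (7 → 9). Not NE.
(Bundled, Sports): Service A can switch to Licensed (3 → 4). Not NE.
(Bundled, News): Service A can switch to Licensed (2 → 3). Not NE.
(Bundled, Bundled): Service A gets 9, best alternative 7; Service B gets 9, best alternative 8. No profitable deviation — NE.

Pure-strategy Nash equilibria: (News, News); (Bundled, Bundled)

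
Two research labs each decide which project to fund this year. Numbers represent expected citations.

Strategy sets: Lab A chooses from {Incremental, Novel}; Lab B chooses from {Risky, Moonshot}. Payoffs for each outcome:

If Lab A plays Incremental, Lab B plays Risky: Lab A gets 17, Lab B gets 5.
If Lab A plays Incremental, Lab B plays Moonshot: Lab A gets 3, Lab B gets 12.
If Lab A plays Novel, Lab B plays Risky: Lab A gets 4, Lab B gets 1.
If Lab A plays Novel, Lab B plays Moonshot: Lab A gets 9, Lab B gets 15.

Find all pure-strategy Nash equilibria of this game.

Lab A against Risky: payoffs 17, 4 → best response Incremental.
Lab A against Moonshot: payoffs 3, 9 → best response Novel.
Lab B against Incremental: payoffs 5, 12 → best response Moonshot.
Lab B against Novel: payoffs 1, 15 → best response Moonshot.
Mutual best responses: (Novel, Moonshot).

(Novel, Moonshot)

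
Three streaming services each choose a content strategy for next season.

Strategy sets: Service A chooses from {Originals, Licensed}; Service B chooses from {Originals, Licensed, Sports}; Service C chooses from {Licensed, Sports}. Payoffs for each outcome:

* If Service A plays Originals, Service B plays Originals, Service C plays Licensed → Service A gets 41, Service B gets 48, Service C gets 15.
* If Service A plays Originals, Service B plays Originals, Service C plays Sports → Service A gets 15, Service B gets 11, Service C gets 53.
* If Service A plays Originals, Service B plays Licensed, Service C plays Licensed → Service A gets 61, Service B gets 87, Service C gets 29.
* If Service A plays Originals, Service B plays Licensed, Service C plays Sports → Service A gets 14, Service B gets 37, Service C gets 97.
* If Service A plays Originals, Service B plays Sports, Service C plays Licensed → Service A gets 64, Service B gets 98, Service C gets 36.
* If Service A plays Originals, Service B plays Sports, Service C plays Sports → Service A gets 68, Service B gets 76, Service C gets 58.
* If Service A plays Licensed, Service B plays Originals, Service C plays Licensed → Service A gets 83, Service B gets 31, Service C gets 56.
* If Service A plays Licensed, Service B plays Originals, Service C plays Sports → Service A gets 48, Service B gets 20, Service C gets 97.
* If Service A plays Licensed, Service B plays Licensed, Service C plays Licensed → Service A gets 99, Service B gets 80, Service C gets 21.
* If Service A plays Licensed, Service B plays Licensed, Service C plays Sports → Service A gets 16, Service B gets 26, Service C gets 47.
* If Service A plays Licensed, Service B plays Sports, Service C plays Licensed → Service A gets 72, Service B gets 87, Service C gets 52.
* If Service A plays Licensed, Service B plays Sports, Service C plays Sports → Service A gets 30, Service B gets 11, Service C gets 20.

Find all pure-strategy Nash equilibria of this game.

For each strategy profile, look for a profitable unilateral deviation.
(Originals, Originals, Licensed): Service A can switch to Licensed (41 → 83). Not NE.
(Originals, Originals, Sports): Service A can switch to Licensed (15 → 48). Not NE.
(Originals, Licensed, Licensed): Service A can switch to Licensed (61 → 99). Not NE.
(Originals, Licensed, Sports): Service A can switch to Licensed (14 → 16). Not NE.
(Originals, Sports, Licensed): Service A can switch to Licensed (64 → 72). Not NE.
(Originals, Sports, Sports): Service A gets 68, best alternative 30; Service B gets 76, best alternative 37; Service C gets 58, best alternative 36. No profitable deviation — NE.
(Licensed, Originals, Licensed): Service B can switch to Licensed (31 → 80). Not NE.
(Licensed, Originals, Sports): Service B can switch to Licensed (20 → 26). Not NE.
(Licensed, Licensed, Licensed): Service B can switch to Sports (80 → 87). Not NE.
(Licensed, Licensed, Sports): Service A gets 16, best alternative 14; Service B gets 26, best alternative 20; Service C gets 47, best alternative 21. No profitable deviation — NE.
(Licensed, Sports, Licensed): Service A gets 72, best alternative 64; Service B gets 87, best alternative 80; Service C gets 52, best alternative 20. No profitable deviation — NE.
(Licensed, Sports, Sports): Service A can switch to Originals (30 → 68). Not NE.

The pure Nash equilibria are (Originals, Sports, Sports) and (Licensed, Licensed, Sports) and (Licensed, Sports, Licensed).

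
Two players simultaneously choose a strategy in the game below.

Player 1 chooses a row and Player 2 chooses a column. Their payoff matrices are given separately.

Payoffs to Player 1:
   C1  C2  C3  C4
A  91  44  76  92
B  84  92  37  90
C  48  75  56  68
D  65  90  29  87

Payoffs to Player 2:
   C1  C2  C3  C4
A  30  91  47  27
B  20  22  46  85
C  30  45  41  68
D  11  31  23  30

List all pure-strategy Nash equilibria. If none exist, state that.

No pure-strategy Nash equilibrium.

Player 1 against C1: payoffs 91, 84, 48, 65 → best response A.
Player 1 against C2: payoffs 44, 92, 75, 90 → best response B.
Player 1 against C3: payoffs 76, 37, 56, 29 → best response A.
Player 1 against C4: payoffs 92, 90, 68, 87 → best response A.
Player 2 against A: payoffs 30, 91, 47, 27 → best response C2.
Player 2 against B: payoffs 20, 22, 46, 85 → best response C4.
Player 2 against C: payoffs 30, 45, 41, 68 → best response C4.
Player 2 against D: payoffs 11, 31, 23, 30 → best response C2.
No profile is a mutual best response for all players.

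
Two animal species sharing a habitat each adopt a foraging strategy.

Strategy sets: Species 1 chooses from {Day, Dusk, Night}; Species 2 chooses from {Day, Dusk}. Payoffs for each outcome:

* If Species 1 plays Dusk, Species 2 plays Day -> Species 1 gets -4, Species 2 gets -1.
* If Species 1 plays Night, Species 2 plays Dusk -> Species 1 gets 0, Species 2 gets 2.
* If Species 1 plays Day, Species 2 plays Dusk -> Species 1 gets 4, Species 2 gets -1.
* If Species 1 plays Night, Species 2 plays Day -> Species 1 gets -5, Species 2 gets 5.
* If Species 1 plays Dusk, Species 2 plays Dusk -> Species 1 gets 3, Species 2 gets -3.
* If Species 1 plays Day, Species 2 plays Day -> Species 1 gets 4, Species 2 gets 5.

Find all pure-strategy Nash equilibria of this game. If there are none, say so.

(Day, Day)

Species 1 against Day: payoffs 4, -4, -5 → best response Day.
Species 1 against Dusk: payoffs 4, 3, 0 → best response Day.
Species 2 against Day: payoffs 5, -1 → best response Day.
Species 2 against Dusk: payoffs -1, -3 → best response Day.
Species 2 against Night: payoffs 5, 2 → best response Day.
Mutual best responses: (Day, Day).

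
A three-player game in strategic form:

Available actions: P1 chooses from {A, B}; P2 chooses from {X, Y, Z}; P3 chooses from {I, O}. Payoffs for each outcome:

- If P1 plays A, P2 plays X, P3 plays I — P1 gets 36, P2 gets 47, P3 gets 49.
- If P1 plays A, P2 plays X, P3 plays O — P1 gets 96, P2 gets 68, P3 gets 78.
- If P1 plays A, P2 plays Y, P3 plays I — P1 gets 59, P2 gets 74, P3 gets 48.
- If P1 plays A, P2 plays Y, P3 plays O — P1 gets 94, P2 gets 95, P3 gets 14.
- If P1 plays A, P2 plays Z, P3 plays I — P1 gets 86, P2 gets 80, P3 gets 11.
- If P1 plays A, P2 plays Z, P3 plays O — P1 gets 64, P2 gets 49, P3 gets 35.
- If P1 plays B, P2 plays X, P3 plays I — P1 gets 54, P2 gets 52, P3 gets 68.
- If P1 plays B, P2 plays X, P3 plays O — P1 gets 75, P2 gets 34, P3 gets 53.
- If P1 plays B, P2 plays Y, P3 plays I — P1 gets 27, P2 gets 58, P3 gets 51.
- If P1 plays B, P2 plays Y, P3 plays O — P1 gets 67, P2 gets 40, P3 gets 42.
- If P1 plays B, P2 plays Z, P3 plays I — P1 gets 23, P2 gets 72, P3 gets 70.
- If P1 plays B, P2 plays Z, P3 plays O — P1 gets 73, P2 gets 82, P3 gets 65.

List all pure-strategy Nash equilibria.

Mark each player's best response to every combination of opponents' strategies; a profile where every player is best-responding is a pure Nash equilibrium.
P1 against (X, I): payoffs 36, 54 → best response B.
P1 against (X, O): payoffs 96, 75 → best response A.
P1 against (Y, I): payoffs 59, 27 → best response A.
P1 against (Y, O): payoffs 94, 67 → best response A.
P1 against (Z, I): payoffs 86, 23 → best response A.
P1 against (Z, O): payoffs 64, 73 → best response B.
P2 against (A, I): payoffs 47, 74, 80 → best response Z.
P2 against (A, O): payoffs 68, 95, 49 → best response Y.
P2 against (B, I): payoffs 52, 58, 72 → best response Z.
P2 against (B, O): payoffs 34, 40, 82 → best response Z.
P3 against (A, X): payoffs 49, 78 → best response O.
P3 against (A, Y): payoffs 48, 14 → best response I.
P3 against (A, Z): payoffs 11, 35 → best response O.
P3 against (B, X): payoffs 68, 53 → best response I.
P3 against (B, Y): payoffs 51, 42 → best response I.
P3 against (B, Z): payoffs 70, 65 → best response I.
No profile is a mutual best response for all players.

No pure-strategy Nash equilibrium.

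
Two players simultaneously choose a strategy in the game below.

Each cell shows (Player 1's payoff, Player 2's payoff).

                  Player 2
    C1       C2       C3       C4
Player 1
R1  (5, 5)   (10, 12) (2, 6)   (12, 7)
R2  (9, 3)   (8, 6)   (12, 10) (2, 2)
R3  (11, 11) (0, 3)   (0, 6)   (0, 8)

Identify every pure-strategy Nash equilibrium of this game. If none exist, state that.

The pure Nash equilibria are (R1, C2) and (R2, C3) and (R3, C1).

For each strategy profile, look for a profitable unilateral deviation.
(R1, C1): Player 1 can switch to R2 (5 → 9). Not NE.
(R1, C2): Player 1 gets 10, best alternative 8; Player 2 gets 12, best alternative 7. No profitable deviation — NE.
(R1, C3): Player 1 can switch to R2 (2 → 12). Not NE.
(R1, C4): Player 2 can switch to C2 (7 → 12). Not NE.
(R2, C1): Player 1 can switch to R3 (9 → 11). Not NE.
(R2, C2): Player 1 can switch to R1 (8 → 10). Not NE.
(R2, C3): Player 1 gets 12, best alternative 2; Player 2 gets 10, best alternative 6. No profitable deviation — NE.
(R2, C4): Player 1 can switch to R1 (2 → 12). Not NE.
(R3, C1): Player 1 gets 11, best alternative 9; Player 2 gets 11, best alternative 8. No profitable deviation — NE.
(The remaining 3 profiles each have a profitable deviation by the same check.)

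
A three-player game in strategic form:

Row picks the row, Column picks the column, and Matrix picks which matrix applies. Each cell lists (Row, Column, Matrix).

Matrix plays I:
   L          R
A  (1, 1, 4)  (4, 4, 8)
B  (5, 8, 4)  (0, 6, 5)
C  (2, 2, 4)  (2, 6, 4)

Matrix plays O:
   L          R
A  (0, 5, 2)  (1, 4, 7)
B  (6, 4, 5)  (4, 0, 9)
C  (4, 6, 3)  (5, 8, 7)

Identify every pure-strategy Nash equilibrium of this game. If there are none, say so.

Row against (L, I): payoffs 1, 5, 2 → best response B.
Row against (L, O): payoffs 0, 6, 4 → best response B.
Row against (R, I): payoffs 4, 0, 2 → best response A.
Row against (R, O): payoffs 1, 4, 5 → best response C.
Column against (A, I): payoffs 1, 4 → best response R.
Column against (A, O): payoffs 5, 4 → best response L.
Column against (B, I): payoffs 8, 6 → best response L.
Column against (B, O): payoffs 4, 0 → best response L.
Column against (C, I): payoffs 2, 6 → best response R.
Column against (C, O): payoffs 6, 8 → best response R.
Matrix against (A, L): payoffs 4, 2 → best response I.
Matrix against (A, R): payoffs 8, 7 → best response I.
Matrix against (B, L): payoffs 4, 5 → best response O.
Matrix against (B, R): payoffs 5, 9 → best response O.
Matrix against (C, L): payoffs 4, 3 → best response I.
Matrix against (C, R): payoffs 4, 7 → best response O.
Mutual best responses: (A, R, I); (B, L, O); (C, R, O).

(A, R, I), (B, L, O), (C, R, O)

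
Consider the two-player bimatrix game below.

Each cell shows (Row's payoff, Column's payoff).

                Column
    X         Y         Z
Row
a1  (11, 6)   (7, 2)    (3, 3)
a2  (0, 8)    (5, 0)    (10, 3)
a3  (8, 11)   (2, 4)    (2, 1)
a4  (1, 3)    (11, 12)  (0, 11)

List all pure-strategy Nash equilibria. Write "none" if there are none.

The pure Nash equilibria are (a1, X); (a4, Y).

(a1, X): Row gets 11, best alternative 8; Column gets 6, best alternative 3. No profitable deviation — NE.
(a1, Y): Row can switch to a4 (7 → 11). Not NE.
(a1, Z): Row can switch to a2 (3 → 10). Not NE.
(a2, X): Row can switch to a1 (0 → 11). Not NE.
(a2, Y): Row can switch to a1 (5 → 7). Not NE.
(a2, Z): Column can switch to X (3 → 8). Not NE.
(a3, X): Row can switch to a1 (8 → 11). Not NE.
(a3, Y): Row can switch to a1 (2 → 7). Not NE.
(a3, Z): Row can switch to a1 (2 → 3). Not NE.
(a4, X): Row can switch to a1 (1 → 11). Not NE.
(a4, Y): Row gets 11, best alternative 7; Column gets 12, best alternative 11. No profitable deviation — NE.
(a4, Z): Row can switch to a1 (0 → 3). Not NE.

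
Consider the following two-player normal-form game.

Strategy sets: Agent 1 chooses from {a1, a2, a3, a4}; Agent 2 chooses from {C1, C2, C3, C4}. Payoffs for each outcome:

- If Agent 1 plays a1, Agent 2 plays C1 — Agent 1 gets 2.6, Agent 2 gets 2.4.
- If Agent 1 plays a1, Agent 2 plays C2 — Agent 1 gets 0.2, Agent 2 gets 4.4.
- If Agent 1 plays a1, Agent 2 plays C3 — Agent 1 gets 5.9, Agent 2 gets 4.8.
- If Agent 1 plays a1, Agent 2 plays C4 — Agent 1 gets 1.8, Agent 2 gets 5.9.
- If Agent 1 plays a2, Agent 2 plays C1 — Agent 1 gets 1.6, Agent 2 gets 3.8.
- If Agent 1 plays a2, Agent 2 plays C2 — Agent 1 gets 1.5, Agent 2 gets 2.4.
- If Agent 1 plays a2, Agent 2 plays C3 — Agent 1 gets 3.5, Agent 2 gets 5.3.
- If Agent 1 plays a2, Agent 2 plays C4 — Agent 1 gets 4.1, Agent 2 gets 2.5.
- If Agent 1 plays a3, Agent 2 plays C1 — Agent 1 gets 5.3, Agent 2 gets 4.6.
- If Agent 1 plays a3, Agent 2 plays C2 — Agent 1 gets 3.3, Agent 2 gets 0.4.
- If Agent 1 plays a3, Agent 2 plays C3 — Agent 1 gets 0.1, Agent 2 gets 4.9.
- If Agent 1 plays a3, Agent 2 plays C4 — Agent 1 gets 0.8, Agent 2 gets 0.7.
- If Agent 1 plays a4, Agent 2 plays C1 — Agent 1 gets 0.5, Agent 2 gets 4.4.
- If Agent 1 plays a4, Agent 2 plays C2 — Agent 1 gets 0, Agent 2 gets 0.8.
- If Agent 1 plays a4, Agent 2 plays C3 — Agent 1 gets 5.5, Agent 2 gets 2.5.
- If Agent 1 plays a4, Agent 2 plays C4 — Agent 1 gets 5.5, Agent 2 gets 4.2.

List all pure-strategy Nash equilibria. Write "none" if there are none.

This game has no pure Nash equilibrium.

For each strategy profile, look for a profitable unilateral deviation.
(a1, C1): Agent 1 can switch to a3 (2.6 → 5.3). Not NE.
(a1, C2): Agent 1 can switch to a2 (0.2 → 1.5). Not NE.
(a1, C3): Agent 2 can switch to C4 (4.8 → 5.9). Not NE.
(a1, C4): Agent 1 can switch to a2 (1.8 → 4.1). Not NE.
(a2, C1): Agent 1 can switch to a1 (1.6 → 2.6). Not NE.
(a2, C2): Agent 1 can switch to a3 (1.5 → 3.3). Not NE.
(The remaining 10 profiles each have a profitable deviation by the same check.)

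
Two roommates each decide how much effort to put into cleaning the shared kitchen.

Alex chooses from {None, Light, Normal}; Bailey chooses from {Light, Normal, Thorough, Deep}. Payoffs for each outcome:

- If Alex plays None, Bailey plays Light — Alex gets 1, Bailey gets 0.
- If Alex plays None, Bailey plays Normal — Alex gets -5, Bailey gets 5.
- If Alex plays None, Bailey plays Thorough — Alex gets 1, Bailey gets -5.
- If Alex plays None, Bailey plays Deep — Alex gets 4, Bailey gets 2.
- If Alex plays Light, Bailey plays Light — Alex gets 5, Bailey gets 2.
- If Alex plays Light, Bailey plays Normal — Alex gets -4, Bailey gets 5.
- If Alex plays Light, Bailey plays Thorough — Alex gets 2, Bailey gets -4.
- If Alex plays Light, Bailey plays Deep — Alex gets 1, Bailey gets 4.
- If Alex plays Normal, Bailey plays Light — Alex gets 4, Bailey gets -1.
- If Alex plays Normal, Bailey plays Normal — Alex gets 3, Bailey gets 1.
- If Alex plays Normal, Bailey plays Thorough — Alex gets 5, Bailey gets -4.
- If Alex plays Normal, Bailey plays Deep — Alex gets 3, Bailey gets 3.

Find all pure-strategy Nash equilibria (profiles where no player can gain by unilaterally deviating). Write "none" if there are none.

There is no pure-strategy Nash equilibrium.

Alex against Light: payoffs 1, 5, 4 → best response Light.
Alex against Normal: payoffs -5, -4, 3 → best response Normal.
Alex against Thorough: payoffs 1, 2, 5 → best response Normal.
Alex against Deep: payoffs 4, 1, 3 → best response None.
Bailey against None: payoffs 0, 5, -5, 2 → best response Normal.
Bailey against Light: payoffs 2, 5, -4, 4 → best response Normal.
Bailey against Normal: payoffs -1, 1, -4, 3 → best response Deep.
No profile is a mutual best response for all players.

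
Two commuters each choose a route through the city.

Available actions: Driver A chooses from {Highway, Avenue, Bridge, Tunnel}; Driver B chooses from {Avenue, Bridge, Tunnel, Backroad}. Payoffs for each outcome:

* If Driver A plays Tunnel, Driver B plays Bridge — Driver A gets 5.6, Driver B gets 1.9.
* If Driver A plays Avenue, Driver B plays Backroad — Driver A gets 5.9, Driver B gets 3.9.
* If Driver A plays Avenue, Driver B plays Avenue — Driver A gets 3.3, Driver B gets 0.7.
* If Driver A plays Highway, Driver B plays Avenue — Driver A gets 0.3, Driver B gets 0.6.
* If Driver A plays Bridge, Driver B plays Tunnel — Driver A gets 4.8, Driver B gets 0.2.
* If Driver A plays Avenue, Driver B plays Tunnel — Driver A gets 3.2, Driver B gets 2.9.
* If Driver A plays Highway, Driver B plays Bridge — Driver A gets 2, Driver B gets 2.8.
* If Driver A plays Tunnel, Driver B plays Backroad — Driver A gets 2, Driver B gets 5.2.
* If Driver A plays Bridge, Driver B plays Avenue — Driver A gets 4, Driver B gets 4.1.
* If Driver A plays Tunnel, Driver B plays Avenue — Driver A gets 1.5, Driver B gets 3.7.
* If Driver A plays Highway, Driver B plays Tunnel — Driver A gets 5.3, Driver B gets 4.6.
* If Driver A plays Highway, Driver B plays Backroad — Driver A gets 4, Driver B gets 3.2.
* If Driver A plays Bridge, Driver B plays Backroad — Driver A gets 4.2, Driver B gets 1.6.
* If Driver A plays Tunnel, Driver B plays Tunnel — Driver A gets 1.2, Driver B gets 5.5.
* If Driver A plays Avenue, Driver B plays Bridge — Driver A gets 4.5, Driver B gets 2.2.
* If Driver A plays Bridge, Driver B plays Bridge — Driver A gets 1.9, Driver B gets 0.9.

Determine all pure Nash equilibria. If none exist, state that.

(Highway, Tunnel), (Avenue, Backroad), (Bridge, Avenue)

For each player, find the best response to each opponent profile; mutual best responses are the pure NE.
Driver A against Avenue: payoffs 0.3, 3.3, 4, 1.5 → best response Bridge.
Driver A against Bridge: payoffs 2, 4.5, 1.9, 5.6 → best response Tunnel.
Driver A against Tunnel: payoffs 5.3, 3.2, 4.8, 1.2 → best response Highway.
Driver A against Backroad: payoffs 4, 5.9, 4.2, 2 → best response Avenue.
Driver B against Highway: payoffs 0.6, 2.8, 4.6, 3.2 → best response Tunnel.
Driver B against Avenue: payoffs 0.7, 2.2, 2.9, 3.9 → best response Backroad.
Driver B against Bridge: payoffs 4.1, 0.9, 0.2, 1.6 → best response Avenue.
Driver B against Tunnel: payoffs 3.7, 1.9, 5.5, 5.2 → best response Tunnel.
Mutual best responses: (Highway, Tunnel); (Avenue, Backroad); (Bridge, Avenue).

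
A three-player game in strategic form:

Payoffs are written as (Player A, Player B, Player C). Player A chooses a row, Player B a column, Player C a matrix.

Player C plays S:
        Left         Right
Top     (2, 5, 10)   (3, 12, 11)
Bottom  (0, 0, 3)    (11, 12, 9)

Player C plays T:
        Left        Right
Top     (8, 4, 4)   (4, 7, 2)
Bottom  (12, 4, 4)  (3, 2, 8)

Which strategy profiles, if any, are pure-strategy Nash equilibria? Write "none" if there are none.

(Bottom, Left, T), (Bottom, Right, S)

For each player, find the best response to each opponent profile; mutual best responses are the pure NE.
Player A against (Left, S): payoffs 2, 0 → best response Top.
Player A against (Left, T): payoffs 8, 12 → best response Bottom.
Player A against (Right, S): payoffs 3, 11 → best response Bottom.
Player A against (Right, T): payoffs 4, 3 → best response Top.
Player B against (Top, S): payoffs 5, 12 → best response Right.
Player B against (Top, T): payoffs 4, 7 → best response Right.
Player B against (Bottom, S): payoffs 0, 12 → best response Right.
Player B against (Bottom, T): payoffs 4, 2 → best response Left.
Player C against (Top, Left): payoffs 10, 4 → best response S.
Player C against (Top, Right): payoffs 11, 2 → best response S.
Player C against (Bottom, Left): payoffs 3, 4 → best response T.
Player C against (Bottom, Right): payoffs 9, 8 → best response S.
Mutual best responses: (Bottom, Left, T); (Bottom, Right, S).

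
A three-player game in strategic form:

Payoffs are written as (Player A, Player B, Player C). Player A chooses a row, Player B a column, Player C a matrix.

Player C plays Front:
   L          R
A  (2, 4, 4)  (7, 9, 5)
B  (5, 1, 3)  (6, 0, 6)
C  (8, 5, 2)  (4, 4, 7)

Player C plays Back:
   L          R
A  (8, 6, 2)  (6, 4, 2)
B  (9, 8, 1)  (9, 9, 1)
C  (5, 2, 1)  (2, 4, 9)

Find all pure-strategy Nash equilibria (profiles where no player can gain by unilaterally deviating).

Pure-strategy Nash equilibria: (A, R, Front) and (C, L, Front)

Mark each player's best response to every combination of opponents' strategies; a profile where every player is best-responding is a pure Nash equilibrium.
Player A against (L, Front): payoffs 2, 5, 8 → best response C.
Player A against (L, Back): payoffs 8, 9, 5 → best response B.
Player A against (R, Front): payoffs 7, 6, 4 → best response A.
Player A against (R, Back): payoffs 6, 9, 2 → best response B.
Player B against (A, Front): payoffs 4, 9 → best response R.
Player B against (A, Back): payoffs 6, 4 → best response L.
Player B against (B, Front): payoffs 1, 0 → best response L.
Player B against (B, Back): payoffs 8, 9 → best response R.
Player B against (C, Front): payoffs 5, 4 → best response L.
Player B against (C, Back): payoffs 2, 4 → best response R.
Player C against (A, L): payoffs 4, 2 → best response Front.
Player C against (A, R): payoffs 5, 2 → best response Front.
Player C against (B, L): payoffs 3, 1 → best response Front.
Player C against (B, R): payoffs 6, 1 → best response Front.
Player C against (C, L): payoffs 2, 1 → best response Front.
Player C against (C, R): payoffs 7, 9 → best response Back.
Mutual best responses: (A, R, Front); (C, L, Front).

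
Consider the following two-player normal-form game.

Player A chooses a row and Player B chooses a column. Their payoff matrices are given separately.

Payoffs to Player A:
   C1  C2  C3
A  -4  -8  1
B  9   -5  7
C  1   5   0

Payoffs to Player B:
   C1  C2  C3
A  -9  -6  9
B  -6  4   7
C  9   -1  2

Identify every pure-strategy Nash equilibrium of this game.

Player A against C1: payoffs -4, 9, 1 → best response B.
Player A against C2: payoffs -8, -5, 5 → best response C.
Player A against C3: payoffs 1, 7, 0 → best response B.
Player B against A: payoffs -9, -6, 9 → best response C3.
Player B against B: payoffs -6, 4, 7 → best response C3.
Player B against C: payoffs 9, -1, 2 → best response C1.
Mutual best responses: (B, C3).

Pure NE: (B, C3)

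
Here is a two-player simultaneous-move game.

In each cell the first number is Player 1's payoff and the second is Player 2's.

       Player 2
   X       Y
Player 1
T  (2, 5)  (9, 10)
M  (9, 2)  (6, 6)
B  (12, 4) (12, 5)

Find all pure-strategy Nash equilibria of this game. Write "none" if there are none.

Player 1 against X: payoffs 2, 9, 12 → best response B.
Player 1 against Y: payoffs 9, 6, 12 → best response B.
Player 2 against T: payoffs 5, 10 → best response Y.
Player 2 against M: payoffs 2, 6 → best response Y.
Player 2 against B: payoffs 4, 5 → best response Y.
Mutual best responses: (B, Y).

(B, Y)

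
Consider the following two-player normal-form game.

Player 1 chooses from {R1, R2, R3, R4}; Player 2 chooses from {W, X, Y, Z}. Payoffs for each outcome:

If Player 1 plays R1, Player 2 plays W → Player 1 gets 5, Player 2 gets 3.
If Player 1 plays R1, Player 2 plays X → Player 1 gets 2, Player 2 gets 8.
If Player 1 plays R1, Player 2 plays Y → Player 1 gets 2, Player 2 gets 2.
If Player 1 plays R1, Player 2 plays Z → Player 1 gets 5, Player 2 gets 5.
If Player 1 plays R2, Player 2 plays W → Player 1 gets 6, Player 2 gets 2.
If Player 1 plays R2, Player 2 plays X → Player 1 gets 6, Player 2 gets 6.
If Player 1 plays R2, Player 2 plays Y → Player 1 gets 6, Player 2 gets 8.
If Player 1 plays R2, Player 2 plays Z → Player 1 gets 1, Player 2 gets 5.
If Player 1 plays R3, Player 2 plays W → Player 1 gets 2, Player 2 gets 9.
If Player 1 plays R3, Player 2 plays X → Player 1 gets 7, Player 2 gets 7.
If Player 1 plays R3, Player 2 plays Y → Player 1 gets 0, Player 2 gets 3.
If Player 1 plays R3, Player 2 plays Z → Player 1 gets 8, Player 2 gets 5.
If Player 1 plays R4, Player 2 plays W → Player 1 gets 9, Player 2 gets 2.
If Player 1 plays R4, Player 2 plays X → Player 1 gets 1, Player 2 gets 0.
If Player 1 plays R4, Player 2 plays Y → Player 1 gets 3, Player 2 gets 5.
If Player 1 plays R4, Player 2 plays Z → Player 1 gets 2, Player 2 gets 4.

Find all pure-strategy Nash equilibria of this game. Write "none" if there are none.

Pure NE: (R2, Y)

(R1, W): Player 1 can switch to R2 (5 → 6). Not NE.
(R1, X): Player 1 can switch to R2 (2 → 6). Not NE.
(R1, Y): Player 1 can switch to R2 (2 → 6). Not NE.
(R1, Z): Player 1 can switch to R3 (5 → 8). Not NE.
(R2, W): Player 1 can switch to R4 (6 → 9). Not NE.
(R2, X): Player 1 can switch to R3 (6 → 7). Not NE.
(R2, Y): Player 1 gets 6, best alternative 3; Player 2 gets 8, best alternative 6. No profitable deviation — NE.
(R2, Z): Player 1 can switch to R1 (1 → 5). Not NE.
(R3, W): Player 1 can switch to R1 (2 → 5). Not NE.
(R3, X): Player 2 can switch to W (7 → 9). Not NE.
(R3, Y): Player 1 can switch to R1 (0 → 2). Not NE.
(The remaining 5 profiles each have a profitable deviation by the same check.)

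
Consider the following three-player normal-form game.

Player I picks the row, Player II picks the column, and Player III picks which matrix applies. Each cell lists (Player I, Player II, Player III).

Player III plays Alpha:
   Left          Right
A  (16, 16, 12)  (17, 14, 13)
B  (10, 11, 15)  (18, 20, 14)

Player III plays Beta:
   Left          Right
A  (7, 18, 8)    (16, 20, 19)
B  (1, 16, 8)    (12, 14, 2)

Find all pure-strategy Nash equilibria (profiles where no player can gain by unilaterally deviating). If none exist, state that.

Mark each player's best response to every combination of opponents' strategies; a profile where every player is best-responding is a pure Nash equilibrium.
Player I against (Left, Alpha): payoffs 16, 10 → best response A.
Player I against (Left, Beta): payoffs 7, 1 → best response A.
Player I against (Right, Alpha): payoffs 17, 18 → best response B.
Player I against (Right, Beta): payoffs 16, 12 → best response A.
Player II against (A, Alpha): payoffs 16, 14 → best response Left.
Player II against (A, Beta): payoffs 18, 20 → best response Right.
Player II against (B, Alpha): payoffs 11, 20 → best response Right.
Player II against (B, Beta): payoffs 16, 14 → best response Left.
Player III against (A, Left): payoffs 12, 8 → best response Alpha.
Player III against (A, Right): payoffs 13, 19 → best response Beta.
Player III against (B, Left): payoffs 15, 8 → best response Alpha.
Player III against (B, Right): payoffs 14, 2 → best response Alpha.
Mutual best responses: (A, Left, Alpha); (A, Right, Beta); (B, Right, Alpha).

Pure-strategy Nash equilibria: (A, Left, Alpha); (A, Right, Beta); (B, Right, Alpha)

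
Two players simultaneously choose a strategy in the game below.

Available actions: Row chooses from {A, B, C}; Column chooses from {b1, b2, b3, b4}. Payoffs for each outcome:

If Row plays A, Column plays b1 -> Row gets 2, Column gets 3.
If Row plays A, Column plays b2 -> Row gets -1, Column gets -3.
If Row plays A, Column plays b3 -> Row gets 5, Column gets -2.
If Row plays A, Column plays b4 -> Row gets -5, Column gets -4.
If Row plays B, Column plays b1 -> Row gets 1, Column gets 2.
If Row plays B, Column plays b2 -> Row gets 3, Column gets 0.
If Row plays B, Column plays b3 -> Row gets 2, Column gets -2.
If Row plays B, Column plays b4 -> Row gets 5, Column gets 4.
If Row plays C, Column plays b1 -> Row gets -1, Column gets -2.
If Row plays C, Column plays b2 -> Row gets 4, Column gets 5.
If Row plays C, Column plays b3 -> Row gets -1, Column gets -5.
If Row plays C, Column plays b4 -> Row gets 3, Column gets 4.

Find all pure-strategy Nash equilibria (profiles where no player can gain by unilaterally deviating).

Row against b1: payoffs 2, 1, -1 → best response A.
Row against b2: payoffs -1, 3, 4 → best response C.
Row against b3: payoffs 5, 2, -1 → best response A.
Row against b4: payoffs -5, 5, 3 → best response B.
Column against A: payoffs 3, -3, -2, -4 → best response b1.
Column against B: payoffs 2, 0, -2, 4 → best response b4.
Column against C: payoffs -2, 5, -5, 4 → best response b2.
Mutual best responses: (A, b1); (B, b4); (C, b2).

(A, b1); (B, b4); (C, b2)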